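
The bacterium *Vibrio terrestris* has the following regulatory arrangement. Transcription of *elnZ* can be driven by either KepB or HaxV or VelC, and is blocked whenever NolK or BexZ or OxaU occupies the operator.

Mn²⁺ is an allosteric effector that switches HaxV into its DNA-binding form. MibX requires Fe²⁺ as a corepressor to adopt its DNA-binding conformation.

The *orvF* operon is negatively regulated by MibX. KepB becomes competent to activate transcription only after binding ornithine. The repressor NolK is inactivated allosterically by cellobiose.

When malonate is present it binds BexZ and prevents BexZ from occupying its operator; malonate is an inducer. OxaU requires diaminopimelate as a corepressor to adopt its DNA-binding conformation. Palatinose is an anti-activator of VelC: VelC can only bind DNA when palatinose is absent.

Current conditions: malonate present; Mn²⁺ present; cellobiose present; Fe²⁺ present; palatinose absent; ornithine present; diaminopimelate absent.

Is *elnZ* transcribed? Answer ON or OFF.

Ornithine is present, so KepB is active.
Cellobiose is present, so NolK is inactive.
Malonate is present, so BexZ is inactive.
Mn²⁺ is present, so HaxV is active.
Palatinose is absent, so VelC is active.
Diaminopimelate is absent, so OxaU is inactive.
Activator KepB is present, so *elnZ* is transcribed.

ON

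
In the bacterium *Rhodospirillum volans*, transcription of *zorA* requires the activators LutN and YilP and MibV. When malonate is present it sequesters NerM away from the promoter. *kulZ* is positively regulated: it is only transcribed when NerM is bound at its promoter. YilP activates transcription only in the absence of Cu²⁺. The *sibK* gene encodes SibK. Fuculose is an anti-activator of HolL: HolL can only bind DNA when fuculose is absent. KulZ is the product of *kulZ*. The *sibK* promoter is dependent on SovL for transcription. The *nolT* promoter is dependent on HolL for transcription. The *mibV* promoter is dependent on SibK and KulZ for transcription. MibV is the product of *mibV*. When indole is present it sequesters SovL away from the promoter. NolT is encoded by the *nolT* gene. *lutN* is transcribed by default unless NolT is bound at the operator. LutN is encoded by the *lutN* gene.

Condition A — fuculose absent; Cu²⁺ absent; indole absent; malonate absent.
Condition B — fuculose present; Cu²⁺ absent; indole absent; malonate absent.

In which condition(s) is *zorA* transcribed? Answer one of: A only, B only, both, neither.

Condition A:
Fuculose is absent, so HolL is active.
No repressor is bound and HolL is active, so *nolT* is transcribed.
So NolT is produced and active.
With repressor NolT bound, *lutN* is not transcribed.
So LutN is not produced.
Cu²⁺ is absent, so YilP is active.
Indole is absent, so SovL is active.
No repressor is bound and SovL is active, so *sibK* is transcribed.
So SibK is produced and active.
Malonate is absent, so NerM is active.
No repressor is bound and NerM is active, so *kulZ* is transcribed.
So KulZ is produced and active.
No repressor is bound and SibK and KulZ are active, so *mibV* is transcribed.
So MibV is produced and active.
Required activator LutN is absent, so *zorA* is not transcribed.
→ *zorA* is OFF in A.
Condition B:
Fuculose is present, so HolL is inactive.
Required activator HolL is absent, so *nolT* is not transcribed.
So NolT is not produced.
With no repressor bound, *lutN* is transcribed.
So LutN is produced and active.
Cu²⁺ is absent, so YilP is active.
Indole is absent, so SovL is active.
No repressor is bound and SovL is active, so *sibK* is transcribed.
So SibK is produced and active.
Malonate is absent, so NerM is active.
No repressor is bound and NerM is active, so *kulZ* is transcribed.
So KulZ is produced and active.
No repressor is bound and SibK and KulZ are active, so *mibV* is transcribed.
So MibV is produced and active.
No repressor is bound and LutN and YilP and MibV are active, so *zorA* is transcribed.
→ *zorA* is ON in B.

B only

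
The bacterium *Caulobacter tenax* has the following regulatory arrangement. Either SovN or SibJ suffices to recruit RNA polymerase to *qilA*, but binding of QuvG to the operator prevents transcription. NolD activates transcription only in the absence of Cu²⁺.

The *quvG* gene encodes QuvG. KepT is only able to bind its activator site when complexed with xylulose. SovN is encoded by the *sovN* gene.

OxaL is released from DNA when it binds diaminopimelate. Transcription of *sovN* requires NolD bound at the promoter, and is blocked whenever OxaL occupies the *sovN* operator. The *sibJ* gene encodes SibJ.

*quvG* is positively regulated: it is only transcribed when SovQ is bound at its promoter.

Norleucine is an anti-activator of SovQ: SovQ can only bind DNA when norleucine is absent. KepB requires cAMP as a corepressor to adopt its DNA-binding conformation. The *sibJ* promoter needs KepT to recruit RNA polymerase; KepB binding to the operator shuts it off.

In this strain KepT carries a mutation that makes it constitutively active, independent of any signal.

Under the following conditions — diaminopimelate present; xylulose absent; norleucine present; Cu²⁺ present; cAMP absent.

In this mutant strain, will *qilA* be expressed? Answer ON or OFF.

Norleucine is present, so SovQ is inactive.
Required activator SovQ is absent, so *quvG* is not transcribed.
So QuvG is not produced.
Cu²⁺ is present, so NolD is inactive.
Diaminopimelate is present, so OxaL is inactive.
Required activator NolD is absent, so *sovN* is not transcribed.
So SovN is not produced.
KepT is constitutively active in this strain.
cAMP is absent, so KepB is inactive.
No repressor is bound and KepT is active, so *sibJ* is transcribed.
So SibJ is produced and active.
Activator SibJ is present, so *qilA* is transcribed.

ON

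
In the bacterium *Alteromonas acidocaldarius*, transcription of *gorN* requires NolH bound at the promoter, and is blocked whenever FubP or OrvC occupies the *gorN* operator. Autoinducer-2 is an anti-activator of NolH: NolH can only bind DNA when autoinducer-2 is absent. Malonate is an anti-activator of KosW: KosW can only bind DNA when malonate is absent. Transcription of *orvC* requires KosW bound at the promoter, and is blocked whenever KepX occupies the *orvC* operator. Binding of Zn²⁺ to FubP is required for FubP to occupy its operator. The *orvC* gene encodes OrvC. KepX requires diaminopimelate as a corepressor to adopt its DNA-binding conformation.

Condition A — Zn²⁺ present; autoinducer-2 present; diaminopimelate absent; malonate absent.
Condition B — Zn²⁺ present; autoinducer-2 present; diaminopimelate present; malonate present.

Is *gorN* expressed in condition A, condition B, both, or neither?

Condition A:
Zn²⁺ is present, so FubP is active.
Autoinducer-2 is present, so NolH is inactive.
Diaminopimelate is absent, so KepX is inactive.
Malonate is absent, so KosW is active.
No repressor is bound and KosW is active, so *orvC* is transcribed.
So OrvC is produced and active.
With repressor FubP bound, *gorN* is not transcribed.
→ *gorN* is OFF in A.
Condition B:
Zn²⁺ is present, so FubP is active.
Autoinducer-2 is present, so NolH is inactive.
Diaminopimelate is present, so KepX is active.
Malonate is present, so KosW is inactive.
With repressor KepX bound, *orvC* is not transcribed.
So OrvC is not produced.
With repressor FubP bound, *gorN* is not transcribed.
→ *gorN* is OFF in B.

neither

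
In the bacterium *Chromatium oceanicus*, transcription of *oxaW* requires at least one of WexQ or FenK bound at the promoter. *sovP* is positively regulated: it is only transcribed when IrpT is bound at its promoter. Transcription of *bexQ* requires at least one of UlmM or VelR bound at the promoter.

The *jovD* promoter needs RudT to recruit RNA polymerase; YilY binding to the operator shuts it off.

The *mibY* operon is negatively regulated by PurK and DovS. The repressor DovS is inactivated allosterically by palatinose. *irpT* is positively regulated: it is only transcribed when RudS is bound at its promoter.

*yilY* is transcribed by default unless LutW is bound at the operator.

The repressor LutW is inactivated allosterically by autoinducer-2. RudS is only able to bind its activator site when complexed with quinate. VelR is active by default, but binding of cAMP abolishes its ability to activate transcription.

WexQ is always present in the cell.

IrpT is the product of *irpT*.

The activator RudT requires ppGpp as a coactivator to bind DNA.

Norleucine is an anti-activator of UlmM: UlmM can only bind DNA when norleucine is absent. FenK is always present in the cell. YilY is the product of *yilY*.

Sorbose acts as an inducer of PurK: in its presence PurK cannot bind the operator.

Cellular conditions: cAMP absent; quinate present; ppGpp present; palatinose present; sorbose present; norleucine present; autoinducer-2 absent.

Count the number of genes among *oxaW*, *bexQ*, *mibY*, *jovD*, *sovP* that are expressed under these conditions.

WexQ is produced constitutively and is active.
FenK is produced constitutively and is active.
Activator WexQ is present, so *oxaW* is transcribed.
→ *oxaW* is ON.
Norleucine is present, so UlmM is inactive.
cAMP is absent, so VelR is active.
Activator VelR is present, so *bexQ* is transcribed.
→ *bexQ* is ON.
Sorbose is present, so PurK is inactive.
Palatinose is present, so DovS is inactive.
With no repressor bound, *mibY* is transcribed.
→ *mibY* is ON.
ppGpp is present, so RudT is active.
Autoinducer-2 is absent, so LutW is active.
With repressor LutW bound, *yilY* is not transcribed.
So YilY is not produced.
No repressor is bound and RudT is active, so *jovD* is transcribed.
→ *jovD* is ON.
Quinate is present, so RudS is active.
No repressor is bound and RudS is active, so *irpT* is transcribed.
So IrpT is produced and active.
No repressor is bound and IrpT is active, so *sovP* is transcribed.
→ *sovP* is ON.
5 of the 5 genes are transcribed.

5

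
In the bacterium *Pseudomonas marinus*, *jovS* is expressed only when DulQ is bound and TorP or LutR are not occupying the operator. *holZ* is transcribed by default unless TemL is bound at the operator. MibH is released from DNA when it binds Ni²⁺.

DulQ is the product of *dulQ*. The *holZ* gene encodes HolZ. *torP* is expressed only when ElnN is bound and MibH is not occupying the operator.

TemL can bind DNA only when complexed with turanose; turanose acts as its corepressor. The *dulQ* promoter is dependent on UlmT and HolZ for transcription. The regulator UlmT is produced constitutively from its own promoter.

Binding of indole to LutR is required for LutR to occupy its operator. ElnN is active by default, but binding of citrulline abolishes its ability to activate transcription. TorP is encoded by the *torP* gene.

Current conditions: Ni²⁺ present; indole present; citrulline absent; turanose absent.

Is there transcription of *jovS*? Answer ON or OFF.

OFF

Ni²⁺ is present, so MibH is inactive.
Citrulline is absent, so ElnN is active.
No repressor is bound and ElnN is active, so *torP* is transcribed.
So TorP is produced and active.
Indole is present, so LutR is active.
UlmT is produced constitutively and is active.
Turanose is absent, so TemL is inactive.
With no repressor bound, *holZ* is transcribed.
So HolZ is produced and active.
No repressor is bound and UlmT and HolZ are active, so *dulQ* is transcribed.
So DulQ is produced and active.
With repressor TorP bound, *jovS* is not transcribed.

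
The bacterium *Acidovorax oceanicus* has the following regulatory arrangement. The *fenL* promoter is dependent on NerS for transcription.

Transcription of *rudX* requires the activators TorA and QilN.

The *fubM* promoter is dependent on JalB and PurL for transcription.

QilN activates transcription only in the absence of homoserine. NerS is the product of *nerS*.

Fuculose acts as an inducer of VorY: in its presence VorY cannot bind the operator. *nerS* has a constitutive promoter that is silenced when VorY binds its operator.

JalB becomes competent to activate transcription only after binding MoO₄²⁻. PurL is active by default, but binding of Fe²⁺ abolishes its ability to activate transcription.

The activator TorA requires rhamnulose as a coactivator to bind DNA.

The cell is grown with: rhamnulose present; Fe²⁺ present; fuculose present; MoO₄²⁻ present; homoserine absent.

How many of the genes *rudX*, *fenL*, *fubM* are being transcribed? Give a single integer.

Rhamnulose is present, so TorA is active.
Homoserine is absent, so QilN is active.
No repressor is bound and TorA and QilN are active, so *rudX* is transcribed.
→ *rudX* is ON.
Fuculose is present, so VorY is inactive.
With no repressor bound, *nerS* is transcribed.
So NerS is produced and active.
No repressor is bound and NerS is active, so *fenL* is transcribed.
→ *fenL* is ON.
MoO₄²⁻ is present, so JalB is active.
Fe²⁺ is present, so PurL is inactive.
Required activator PurL is absent, so *fubM* is not transcribed.
→ *fubM* is OFF.
2 of the 3 genes are transcribed.

2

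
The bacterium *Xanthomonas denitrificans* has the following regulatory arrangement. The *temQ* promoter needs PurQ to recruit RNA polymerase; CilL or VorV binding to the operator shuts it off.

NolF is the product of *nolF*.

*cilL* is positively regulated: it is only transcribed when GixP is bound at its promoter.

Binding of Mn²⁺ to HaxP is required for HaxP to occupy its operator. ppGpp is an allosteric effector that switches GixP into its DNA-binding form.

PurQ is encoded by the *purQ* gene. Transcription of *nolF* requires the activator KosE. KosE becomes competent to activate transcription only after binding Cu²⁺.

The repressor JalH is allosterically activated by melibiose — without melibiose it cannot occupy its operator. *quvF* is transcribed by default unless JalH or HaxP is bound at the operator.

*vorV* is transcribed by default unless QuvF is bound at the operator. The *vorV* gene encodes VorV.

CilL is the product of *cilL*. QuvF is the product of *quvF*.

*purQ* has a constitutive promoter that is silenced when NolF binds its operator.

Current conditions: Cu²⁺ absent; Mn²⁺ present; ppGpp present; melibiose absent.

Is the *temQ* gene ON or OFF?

Cu²⁺ is absent, so KosE is inactive.
Required activator KosE is absent, so *nolF* is not transcribed.
So NolF is not produced.
With no repressor bound, *purQ* is transcribed.
So PurQ is produced and active.
ppGpp is present, so GixP is active.
No repressor is bound and GixP is active, so *cilL* is transcribed.
So CilL is produced and active.
Melibiose is absent, so JalH is inactive.
Mn²⁺ is present, so HaxP is active.
With repressor HaxP bound, *quvF* is not transcribed.
So QuvF is not produced.
With no repressor bound, *vorV* is transcribed.
So VorV is produced and active.
With repressor CilL bound, *temQ* is not transcribed.

OFF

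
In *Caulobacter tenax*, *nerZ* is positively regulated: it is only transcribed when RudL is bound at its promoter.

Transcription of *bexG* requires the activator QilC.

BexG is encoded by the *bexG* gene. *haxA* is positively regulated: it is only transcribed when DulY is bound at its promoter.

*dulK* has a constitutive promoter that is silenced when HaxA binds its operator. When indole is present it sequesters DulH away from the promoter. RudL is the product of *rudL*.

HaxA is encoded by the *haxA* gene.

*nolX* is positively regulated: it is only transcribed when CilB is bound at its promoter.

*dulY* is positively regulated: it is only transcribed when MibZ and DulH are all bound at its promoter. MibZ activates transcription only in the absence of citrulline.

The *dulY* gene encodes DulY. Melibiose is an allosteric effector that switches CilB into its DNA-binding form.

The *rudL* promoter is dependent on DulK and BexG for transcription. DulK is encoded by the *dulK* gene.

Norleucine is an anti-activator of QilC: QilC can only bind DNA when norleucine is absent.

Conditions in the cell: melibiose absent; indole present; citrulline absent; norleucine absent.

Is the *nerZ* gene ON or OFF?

Citrulline is absent, so MibZ is active.
Indole is present, so DulH is inactive.
Required activator DulH is absent, so *dulY* is not transcribed.
So DulY is not produced.
Required activator DulY is absent, so *haxA* is not transcribed.
So HaxA is not produced.
With no repressor bound, *dulK* is transcribed.
So DulK is produced and active.
Norleucine is absent, so QilC is active.
No repressor is bound and QilC is active, so *bexG* is transcribed.
So BexG is produced and active.
No repressor is bound and DulK and BexG are active, so *rudL* is transcribed.
So RudL is produced and active.
No repressor is bound and RudL is active, so *nerZ* is transcribed.

ON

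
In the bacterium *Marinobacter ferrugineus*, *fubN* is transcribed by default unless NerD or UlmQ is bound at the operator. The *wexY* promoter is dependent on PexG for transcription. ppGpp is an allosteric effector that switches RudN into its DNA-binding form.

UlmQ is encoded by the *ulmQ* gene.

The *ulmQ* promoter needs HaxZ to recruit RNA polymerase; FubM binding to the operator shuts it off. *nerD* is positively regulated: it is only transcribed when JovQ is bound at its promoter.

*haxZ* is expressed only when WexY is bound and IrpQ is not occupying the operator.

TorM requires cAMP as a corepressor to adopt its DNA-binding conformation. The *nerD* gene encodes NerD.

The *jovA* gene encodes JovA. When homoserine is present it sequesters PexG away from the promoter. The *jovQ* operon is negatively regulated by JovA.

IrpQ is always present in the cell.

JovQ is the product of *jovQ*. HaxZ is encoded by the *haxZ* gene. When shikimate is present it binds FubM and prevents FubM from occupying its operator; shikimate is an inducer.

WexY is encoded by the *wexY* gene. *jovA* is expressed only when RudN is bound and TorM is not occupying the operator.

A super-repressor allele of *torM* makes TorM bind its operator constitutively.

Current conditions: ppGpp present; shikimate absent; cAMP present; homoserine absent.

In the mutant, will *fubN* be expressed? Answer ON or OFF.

OFF

TorM is constitutively active in this strain.
ppGpp is present, so RudN is active.
With repressor TorM bound, *jovA* is not transcribed.
So JovA is not produced.
With no repressor bound, *jovQ* is transcribed.
So JovQ is produced and active.
No repressor is bound and JovQ is active, so *nerD* is transcribed.
So NerD is produced and active.
Homoserine is absent, so PexG is active.
No repressor is bound and PexG is active, so *wexY* is transcribed.
So WexY is produced and active.
IrpQ is produced constitutively and is active.
With repressor IrpQ bound, *haxZ* is not transcribed.
So HaxZ is not produced.
Shikimate is absent, so FubM is active.
With repressor FubM bound, *ulmQ* is not transcribed.
So UlmQ is not produced.
With repressor NerD bound, *fubN* is not transcribed.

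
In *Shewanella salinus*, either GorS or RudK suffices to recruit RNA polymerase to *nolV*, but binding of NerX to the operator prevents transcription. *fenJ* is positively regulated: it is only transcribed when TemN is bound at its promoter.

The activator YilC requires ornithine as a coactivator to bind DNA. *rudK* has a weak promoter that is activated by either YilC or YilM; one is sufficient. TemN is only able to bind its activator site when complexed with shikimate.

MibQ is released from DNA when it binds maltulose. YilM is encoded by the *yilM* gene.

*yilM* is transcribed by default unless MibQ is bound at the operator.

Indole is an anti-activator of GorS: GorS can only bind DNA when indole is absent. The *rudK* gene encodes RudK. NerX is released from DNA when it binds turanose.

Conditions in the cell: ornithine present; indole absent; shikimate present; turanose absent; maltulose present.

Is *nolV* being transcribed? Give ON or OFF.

Indole is absent, so GorS is active.
Turanose is absent, so NerX is active.
Ornithine is present, so YilC is active.
Maltulose is present, so MibQ is inactive.
With no repressor bound, *yilM* is transcribed.
So YilM is produced and active.
Activator YilC is present, so *rudK* is transcribed.
So RudK is produced and active.
With repressor NerX bound, *nolV* is not transcribed.

OFF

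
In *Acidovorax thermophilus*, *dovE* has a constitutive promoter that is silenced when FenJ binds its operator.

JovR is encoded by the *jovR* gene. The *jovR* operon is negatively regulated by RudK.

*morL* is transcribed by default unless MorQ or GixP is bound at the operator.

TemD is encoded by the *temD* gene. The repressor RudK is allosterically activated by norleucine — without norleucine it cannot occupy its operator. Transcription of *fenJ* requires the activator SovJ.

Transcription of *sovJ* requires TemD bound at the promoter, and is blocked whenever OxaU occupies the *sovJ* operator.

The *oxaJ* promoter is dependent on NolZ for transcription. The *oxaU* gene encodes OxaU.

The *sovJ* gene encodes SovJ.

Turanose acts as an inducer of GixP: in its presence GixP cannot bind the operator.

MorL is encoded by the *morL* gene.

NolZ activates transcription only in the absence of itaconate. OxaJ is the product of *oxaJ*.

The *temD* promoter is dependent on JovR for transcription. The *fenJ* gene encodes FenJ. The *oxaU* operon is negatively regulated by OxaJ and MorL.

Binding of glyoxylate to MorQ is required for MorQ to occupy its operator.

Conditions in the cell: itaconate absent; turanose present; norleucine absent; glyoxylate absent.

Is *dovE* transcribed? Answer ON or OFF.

OFF

Norleucine is absent, so RudK is inactive.
With no repressor bound, *jovR* is transcribed.
So JovR is produced and active.
No repressor is bound and JovR is active, so *temD* is transcribed.
So TemD is produced and active.
Itaconate is absent, so NolZ is active.
No repressor is bound and NolZ is active, so *oxaJ* is transcribed.
So OxaJ is produced and active.
Glyoxylate is absent, so MorQ is inactive.
Turanose is present, so GixP is inactive.
With no repressor bound, *morL* is transcribed.
So MorL is produced and active.
With repressor OxaJ bound, *oxaU* is not transcribed.
So OxaU is not produced.
No repressor is bound and TemD is active, so *sovJ* is transcribed.
So SovJ is produced and active.
No repressor is bound and SovJ is active, so *fenJ* is transcribed.
So FenJ is produced and active.
With repressor FenJ bound, *dovE* is not transcribed.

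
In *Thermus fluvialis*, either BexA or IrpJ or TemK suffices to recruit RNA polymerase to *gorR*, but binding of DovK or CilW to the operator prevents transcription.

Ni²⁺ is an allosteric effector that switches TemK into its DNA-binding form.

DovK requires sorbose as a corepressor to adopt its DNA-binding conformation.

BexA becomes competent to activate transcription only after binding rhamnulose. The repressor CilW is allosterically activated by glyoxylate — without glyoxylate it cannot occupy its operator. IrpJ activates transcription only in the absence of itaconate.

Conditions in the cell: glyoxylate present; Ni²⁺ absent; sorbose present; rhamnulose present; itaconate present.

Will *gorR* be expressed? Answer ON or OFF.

OFF

Rhamnulose is present, so BexA is active.
Sorbose is present, so DovK is active.
Itaconate is present, so IrpJ is inactive.
Glyoxylate is present, so CilW is active.
Ni²⁺ is absent, so TemK is inactive.
With repressor DovK bound, *gorR* is not transcribed.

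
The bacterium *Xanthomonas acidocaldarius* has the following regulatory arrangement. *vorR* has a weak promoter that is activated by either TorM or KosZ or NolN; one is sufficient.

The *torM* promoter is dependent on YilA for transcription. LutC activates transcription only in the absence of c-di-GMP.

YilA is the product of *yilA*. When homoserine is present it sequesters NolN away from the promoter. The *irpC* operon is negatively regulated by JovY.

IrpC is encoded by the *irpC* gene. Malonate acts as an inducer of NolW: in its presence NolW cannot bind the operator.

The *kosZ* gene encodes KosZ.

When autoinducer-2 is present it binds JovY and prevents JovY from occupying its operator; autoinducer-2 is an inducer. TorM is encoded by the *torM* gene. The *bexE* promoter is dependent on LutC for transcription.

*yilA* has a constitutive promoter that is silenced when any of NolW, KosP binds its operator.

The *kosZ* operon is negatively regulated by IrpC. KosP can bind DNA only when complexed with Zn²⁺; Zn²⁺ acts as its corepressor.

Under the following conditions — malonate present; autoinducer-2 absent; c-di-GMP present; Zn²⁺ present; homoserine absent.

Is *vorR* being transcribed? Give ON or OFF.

ON

Malonate is present, so NolW is inactive.
Zn²⁺ is present, so KosP is active.
With repressor KosP bound, *yilA* is not transcribed.
So YilA is not produced.
Required activator YilA is absent, so *torM* is not transcribed.
So TorM is not produced.
Autoinducer-2 is absent, so JovY is active.
With repressor JovY bound, *irpC* is not transcribed.
So IrpC is not produced.
With no repressor bound, *kosZ* is transcribed.
So KosZ is produced and active.
Homoserine is absent, so NolN is active.
Activator KosZ is present, so *vorR* is transcribed.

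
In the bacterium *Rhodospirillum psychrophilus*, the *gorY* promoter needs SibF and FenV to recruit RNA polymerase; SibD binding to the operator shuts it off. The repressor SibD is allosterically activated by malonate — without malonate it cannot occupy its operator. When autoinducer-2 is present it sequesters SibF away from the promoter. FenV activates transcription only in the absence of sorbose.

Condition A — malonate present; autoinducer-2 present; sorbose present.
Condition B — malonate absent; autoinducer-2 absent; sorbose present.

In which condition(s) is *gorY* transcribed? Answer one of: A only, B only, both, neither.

neither

Condition A:
Malonate is present, so SibD is active.
Autoinducer-2 is present, so SibF is inactive.
Sorbose is present, so FenV is inactive.
With repressor SibD bound, *gorY* is not transcribed.
→ *gorY* is OFF in A.
Condition B:
Malonate is absent, so SibD is inactive.
Autoinducer-2 is absent, so SibF is active.
Sorbose is present, so FenV is inactive.
Required activator FenV is absent, so *gorY* is not transcribed.
→ *gorY* is OFF in B.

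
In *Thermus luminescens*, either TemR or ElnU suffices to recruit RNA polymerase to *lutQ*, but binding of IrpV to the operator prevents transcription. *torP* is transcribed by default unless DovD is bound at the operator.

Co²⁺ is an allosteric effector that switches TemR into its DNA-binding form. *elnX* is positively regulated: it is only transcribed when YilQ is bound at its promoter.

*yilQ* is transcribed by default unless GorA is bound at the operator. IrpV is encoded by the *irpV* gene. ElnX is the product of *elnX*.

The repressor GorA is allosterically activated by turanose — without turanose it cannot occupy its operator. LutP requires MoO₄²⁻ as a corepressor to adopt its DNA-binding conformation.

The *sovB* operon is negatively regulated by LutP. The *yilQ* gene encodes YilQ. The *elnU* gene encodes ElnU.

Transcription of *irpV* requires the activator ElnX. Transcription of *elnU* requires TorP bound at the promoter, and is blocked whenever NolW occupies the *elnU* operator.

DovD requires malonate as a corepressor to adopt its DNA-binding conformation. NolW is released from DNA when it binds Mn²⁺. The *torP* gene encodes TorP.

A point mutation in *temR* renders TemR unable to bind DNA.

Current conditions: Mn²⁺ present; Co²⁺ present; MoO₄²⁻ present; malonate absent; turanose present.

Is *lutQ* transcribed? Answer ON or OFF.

TemR is non-functional in this strain, so it has no effect.
Mn²⁺ is present, so NolW is inactive.
Malonate is absent, so DovD is inactive.
With no repressor bound, *torP* is transcribed.
So TorP is produced and active.
No repressor is bound and TorP is active, so *elnU* is transcribed.
So ElnU is produced and active.
Turanose is present, so GorA is active.
With repressor GorA bound, *yilQ* is not transcribed.
So YilQ is not produced.
Required activator YilQ is absent, so *elnX* is not transcribed.
So ElnX is not produced.
Required activator ElnX is absent, so *irpV* is not transcribed.
So IrpV is not produced.
Activator ElnU is present, so *lutQ* is transcribed.

ON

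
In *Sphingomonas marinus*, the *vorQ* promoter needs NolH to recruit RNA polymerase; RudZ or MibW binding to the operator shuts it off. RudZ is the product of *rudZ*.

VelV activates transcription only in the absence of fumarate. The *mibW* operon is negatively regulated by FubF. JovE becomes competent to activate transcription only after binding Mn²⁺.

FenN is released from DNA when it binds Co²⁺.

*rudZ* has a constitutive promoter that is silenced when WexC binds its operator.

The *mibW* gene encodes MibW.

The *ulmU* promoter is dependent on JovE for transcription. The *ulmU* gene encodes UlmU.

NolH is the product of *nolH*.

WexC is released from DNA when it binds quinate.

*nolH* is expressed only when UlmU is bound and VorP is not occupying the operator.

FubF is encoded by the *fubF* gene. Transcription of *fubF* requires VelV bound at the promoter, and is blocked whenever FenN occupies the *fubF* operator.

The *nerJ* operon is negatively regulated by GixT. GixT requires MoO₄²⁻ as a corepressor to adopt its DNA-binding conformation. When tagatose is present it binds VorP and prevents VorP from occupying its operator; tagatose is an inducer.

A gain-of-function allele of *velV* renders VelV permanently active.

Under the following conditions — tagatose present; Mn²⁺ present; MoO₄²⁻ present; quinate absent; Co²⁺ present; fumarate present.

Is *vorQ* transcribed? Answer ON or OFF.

ON

Quinate is absent, so WexC is active.
With repressor WexC bound, *rudZ* is not transcribed.
So RudZ is not produced.
Co²⁺ is present, so FenN is inactive.
VelV is constitutively active in this strain.
No repressor is bound and VelV is active, so *fubF* is transcribed.
So FubF is produced and active.
With repressor FubF bound, *mibW* is not transcribed.
So MibW is not produced.
Mn²⁺ is present, so JovE is active.
No repressor is bound and JovE is active, so *ulmU* is transcribed.
So UlmU is produced and active.
Tagatose is present, so VorP is inactive.
No repressor is bound and UlmU is active, so *nolH* is transcribed.
So NolH is produced and active.
No repressor is bound and NolH is active, so *vorQ* is transcribed.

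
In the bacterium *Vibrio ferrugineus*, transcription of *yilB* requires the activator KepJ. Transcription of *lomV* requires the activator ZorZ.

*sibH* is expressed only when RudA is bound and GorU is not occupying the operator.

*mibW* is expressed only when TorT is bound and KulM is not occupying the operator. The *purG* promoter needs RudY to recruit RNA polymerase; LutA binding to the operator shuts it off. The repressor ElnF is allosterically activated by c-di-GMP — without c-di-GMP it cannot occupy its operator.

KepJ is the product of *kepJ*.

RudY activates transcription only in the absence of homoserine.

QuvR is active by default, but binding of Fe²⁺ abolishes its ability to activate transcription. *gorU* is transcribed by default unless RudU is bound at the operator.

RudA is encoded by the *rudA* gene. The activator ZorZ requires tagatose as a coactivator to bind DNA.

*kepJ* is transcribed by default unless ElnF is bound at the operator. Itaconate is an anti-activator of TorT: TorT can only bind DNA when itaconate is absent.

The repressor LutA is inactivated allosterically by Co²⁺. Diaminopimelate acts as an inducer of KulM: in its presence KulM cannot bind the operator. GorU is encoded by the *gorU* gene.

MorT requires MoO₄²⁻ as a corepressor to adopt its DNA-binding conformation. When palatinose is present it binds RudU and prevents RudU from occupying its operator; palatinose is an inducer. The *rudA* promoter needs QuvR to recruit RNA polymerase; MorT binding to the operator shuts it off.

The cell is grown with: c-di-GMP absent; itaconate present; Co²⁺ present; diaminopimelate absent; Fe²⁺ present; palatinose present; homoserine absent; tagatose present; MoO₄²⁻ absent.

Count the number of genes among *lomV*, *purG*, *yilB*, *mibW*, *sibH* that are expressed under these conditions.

3

Tagatose is present, so ZorZ is active.
No repressor is bound and ZorZ is active, so *lomV* is transcribed.
→ *lomV* is ON.
Co²⁺ is present, so LutA is inactive.
Homoserine is absent, so RudY is active.
No repressor is bound and RudY is active, so *purG* is transcribed.
→ *purG* is ON.
c-di-GMP is absent, so ElnF is inactive.
With no repressor bound, *kepJ* is transcribed.
So KepJ is produced and active.
No repressor is bound and KepJ is active, so *yilB* is transcribed.
→ *yilB* is ON.
Diaminopimelate is absent, so KulM is active.
Itaconate is present, so TorT is inactive.
With repressor KulM bound, *mibW* is not transcribed.
→ *mibW* is OFF.
Palatinose is present, so RudU is inactive.
With no repressor bound, *gorU* is transcribed.
So GorU is produced and active.
Fe²⁺ is present, so QuvR is inactive.
MoO₄²⁻ is absent, so MorT is inactive.
Required activator QuvR is absent, so *rudA* is not transcribed.
So RudA is not produced.
With repressor GorU bound, *sibH* is not transcribed.
→ *sibH* is OFF.
3 of the 5 genes are transcribed.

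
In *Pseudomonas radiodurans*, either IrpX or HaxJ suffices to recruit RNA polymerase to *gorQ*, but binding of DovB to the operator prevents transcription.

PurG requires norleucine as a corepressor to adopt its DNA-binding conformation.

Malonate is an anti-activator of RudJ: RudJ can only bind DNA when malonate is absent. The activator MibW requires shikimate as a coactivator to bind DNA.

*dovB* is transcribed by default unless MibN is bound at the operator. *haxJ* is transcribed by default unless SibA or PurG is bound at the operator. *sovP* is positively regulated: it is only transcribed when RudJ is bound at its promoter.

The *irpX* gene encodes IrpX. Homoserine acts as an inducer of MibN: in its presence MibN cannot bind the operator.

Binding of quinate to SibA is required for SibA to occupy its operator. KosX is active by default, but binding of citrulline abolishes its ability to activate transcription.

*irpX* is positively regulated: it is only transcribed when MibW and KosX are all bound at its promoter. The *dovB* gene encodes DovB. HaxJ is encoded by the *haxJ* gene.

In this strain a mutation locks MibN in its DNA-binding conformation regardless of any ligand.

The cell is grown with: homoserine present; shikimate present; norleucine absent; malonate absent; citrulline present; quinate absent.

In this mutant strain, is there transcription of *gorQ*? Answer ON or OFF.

Shikimate is present, so MibW is active.
Citrulline is present, so KosX is inactive.
Required activator KosX is absent, so *irpX* is not transcribed.
So IrpX is not produced.
MibN is constitutively active in this strain.
With repressor MibN bound, *dovB* is not transcribed.
So DovB is not produced.
Quinate is absent, so SibA is inactive.
Norleucine is absent, so PurG is inactive.
With no repressor bound, *haxJ* is transcribed.
So HaxJ is produced and active.
Activator HaxJ is present, so *gorQ* is transcribed.

ON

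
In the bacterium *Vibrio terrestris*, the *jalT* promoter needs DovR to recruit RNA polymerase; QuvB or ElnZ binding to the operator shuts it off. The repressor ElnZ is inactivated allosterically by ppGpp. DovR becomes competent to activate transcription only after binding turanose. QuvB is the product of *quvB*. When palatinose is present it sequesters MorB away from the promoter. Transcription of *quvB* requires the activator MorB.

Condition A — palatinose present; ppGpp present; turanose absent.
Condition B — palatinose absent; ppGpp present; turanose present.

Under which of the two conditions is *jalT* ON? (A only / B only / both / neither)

Condition A:
Palatinose is present, so MorB is inactive.
Required activator MorB is absent, so *quvB* is not transcribed.
So QuvB is not produced.
ppGpp is present, so ElnZ is inactive.
Turanose is absent, so DovR is inactive.
Required activator DovR is absent, so *jalT* is not transcribed.
→ *jalT* is OFF in A.
Condition B:
Palatinose is absent, so MorB is active.
No repressor is bound and MorB is active, so *quvB* is transcribed.
So QuvB is produced and active.
ppGpp is present, so ElnZ is inactive.
Turanose is present, so DovR is active.
With repressor QuvB bound, *jalT* is not transcribed.
→ *jalT* is OFF in B.

neither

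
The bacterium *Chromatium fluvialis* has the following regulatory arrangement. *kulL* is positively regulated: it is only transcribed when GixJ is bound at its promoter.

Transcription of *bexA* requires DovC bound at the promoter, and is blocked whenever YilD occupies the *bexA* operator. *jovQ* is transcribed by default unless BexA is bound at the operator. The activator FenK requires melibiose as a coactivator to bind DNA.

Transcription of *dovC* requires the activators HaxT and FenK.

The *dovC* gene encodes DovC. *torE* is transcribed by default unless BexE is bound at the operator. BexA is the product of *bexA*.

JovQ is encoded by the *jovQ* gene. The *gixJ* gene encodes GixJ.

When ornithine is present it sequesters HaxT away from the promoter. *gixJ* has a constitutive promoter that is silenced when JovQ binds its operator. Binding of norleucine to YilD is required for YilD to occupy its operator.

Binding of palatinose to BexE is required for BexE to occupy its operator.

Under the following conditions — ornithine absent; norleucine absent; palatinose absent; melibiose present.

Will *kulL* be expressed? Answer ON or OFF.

ON

Ornithine is absent, so HaxT is active.
Melibiose is present, so FenK is active.
No repressor is bound and HaxT and FenK are active, so *dovC* is transcribed.
So DovC is produced and active.
Norleucine is absent, so YilD is inactive.
No repressor is bound and DovC is active, so *bexA* is transcribed.
So BexA is produced and active.
With repressor BexA bound, *jovQ* is not transcribed.
So JovQ is not produced.
With no repressor bound, *gixJ* is transcribed.
So GixJ is produced and active.
No repressor is bound and GixJ is active, so *kulL* is transcribed.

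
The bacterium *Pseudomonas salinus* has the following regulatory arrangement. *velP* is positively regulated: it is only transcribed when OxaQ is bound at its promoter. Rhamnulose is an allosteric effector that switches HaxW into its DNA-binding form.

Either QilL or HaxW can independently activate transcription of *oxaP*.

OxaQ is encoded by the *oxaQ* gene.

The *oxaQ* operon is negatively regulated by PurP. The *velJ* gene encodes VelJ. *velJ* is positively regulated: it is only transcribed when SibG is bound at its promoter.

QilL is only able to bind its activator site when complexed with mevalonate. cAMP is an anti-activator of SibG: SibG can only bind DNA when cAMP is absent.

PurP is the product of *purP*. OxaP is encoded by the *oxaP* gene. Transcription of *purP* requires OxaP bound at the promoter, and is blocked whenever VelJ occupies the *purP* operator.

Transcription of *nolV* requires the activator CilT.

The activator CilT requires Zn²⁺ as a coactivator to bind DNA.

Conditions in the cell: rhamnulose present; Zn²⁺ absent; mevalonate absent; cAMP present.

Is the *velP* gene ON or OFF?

Mevalonate is absent, so QilL is inactive.
Rhamnulose is present, so HaxW is active.
Activator HaxW is present, so *oxaP* is transcribed.
So OxaP is produced and active.
cAMP is present, so SibG is inactive.
Required activator SibG is absent, so *velJ* is not transcribed.
So VelJ is not produced.
No repressor is bound and OxaP is active, so *purP* is transcribed.
So PurP is produced and active.
With repressor PurP bound, *oxaQ* is not transcribed.
So OxaQ is not produced.
Required activator OxaQ is absent, so *velP* is not transcribed.

OFF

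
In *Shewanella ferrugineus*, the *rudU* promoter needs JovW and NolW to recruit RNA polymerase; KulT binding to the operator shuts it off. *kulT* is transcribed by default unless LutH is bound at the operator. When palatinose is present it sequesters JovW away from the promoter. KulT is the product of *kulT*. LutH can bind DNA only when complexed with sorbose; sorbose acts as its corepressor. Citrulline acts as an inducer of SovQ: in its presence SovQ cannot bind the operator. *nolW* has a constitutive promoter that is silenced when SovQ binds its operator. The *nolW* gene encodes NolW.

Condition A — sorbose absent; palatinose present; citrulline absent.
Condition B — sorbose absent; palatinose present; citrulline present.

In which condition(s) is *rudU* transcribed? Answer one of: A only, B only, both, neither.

neither

Condition A:
Sorbose is absent, so LutH is inactive.
With no repressor bound, *kulT* is transcribed.
So KulT is produced and active.
Palatinose is present, so JovW is inactive.
Citrulline is absent, so SovQ is active.
With repressor SovQ bound, *nolW* is not transcribed.
So NolW is not produced.
With repressor KulT bound, *rudU* is not transcribed.
→ *rudU* is OFF in A.
Condition B:
Sorbose is absent, so LutH is inactive.
With no repressor bound, *kulT* is transcribed.
So KulT is produced and active.
Palatinose is present, so JovW is inactive.
Citrulline is present, so SovQ is inactive.
With no repressor bound, *nolW* is transcribed.
So NolW is produced and active.
With repressor KulT bound, *rudU* is not transcribed.
→ *rudU* is OFF in B.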